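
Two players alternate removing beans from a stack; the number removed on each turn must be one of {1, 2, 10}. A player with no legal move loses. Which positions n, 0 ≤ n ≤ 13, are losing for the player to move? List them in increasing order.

0, 3, 6, 9, 12

G(0) = 0
G(1) = mex{0} = 1
G(2) = mex{1,0} = 2
G(3) = mex{2,1} = 0
G(4) = mex{0,2} = 1
G(5) = mex{1,0} = 2
G(6) = mex{2,1} = 0
G(7) = mex{0,2} = 1
G(8) = mex{1,0} = 2
G(9) = mex{2,1} = 0
G(10) = mex{0,2,0} = 1
G(11) = mex{1,0,1} = 2
G(12) = mex{2,1,2} = 0
G(13) = mex{0,2,0} = 1
P-positions are exactly the n with G(n) = 0.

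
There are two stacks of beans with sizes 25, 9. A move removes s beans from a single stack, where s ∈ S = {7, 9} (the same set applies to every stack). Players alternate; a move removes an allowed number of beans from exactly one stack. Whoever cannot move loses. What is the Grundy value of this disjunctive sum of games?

0

All stacks use S = {7, 9}:
n :  0  1  2  3  4  5  6  7  8  9 10 11 12 13 14 15 16 17 18 19 20 21 22 23 24 25
G :  0  0  0  0  0  0  0  1  1  1  1  1  1  1  2  2  0  0  0  0  0  0  0  1  1  1
Stack A: G(25) = 1.
Stack B: G(9) = 1.
Combined Grundy value = 1 ⊕ 1 = 0.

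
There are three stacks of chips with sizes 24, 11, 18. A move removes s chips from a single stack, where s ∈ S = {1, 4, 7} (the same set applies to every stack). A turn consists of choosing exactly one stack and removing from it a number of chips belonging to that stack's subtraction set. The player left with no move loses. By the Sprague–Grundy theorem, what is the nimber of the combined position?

1

All stacks use S = {1, 4, 7}:
n :  0  1  2  3  4  5  6  7  8  9 10 11 12 13 14 15 16 17 18 19 20 21 22 23 24
G :  0  1  0  1  2  0  1  2  0  1  0  1  2  0  1  2  0  1  0  1  2  0  1  2  0
Stack A: G(24) = 0.
Stack B: G(11) = 1.
Stack C: G(18) = 0.
Combined Grundy value = 0 ⊕ 1 ⊕ 0 = 1.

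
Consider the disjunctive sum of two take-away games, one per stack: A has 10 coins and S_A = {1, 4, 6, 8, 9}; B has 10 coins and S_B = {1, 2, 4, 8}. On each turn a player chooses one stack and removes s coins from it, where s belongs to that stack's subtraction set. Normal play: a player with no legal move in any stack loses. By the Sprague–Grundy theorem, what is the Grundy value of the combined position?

2

Stack A, S = {1, 4, 6, 8, 9}:
n :  0  1  2  3  4  5  6  7  8  9 10
G :  0  1  0  1  2  0  1  0  1  2  3
G_A(10) = 3.
Stack B, S = {1, 2, 4, 8}:
n :  0  1  2  3  4  5  6  7  8  9 10
G :  0  1  2  0  1  2  0  1  2  0  1
G_B(10) = 1.
Combined Grundy value = 3 ⊕ 1 = 2.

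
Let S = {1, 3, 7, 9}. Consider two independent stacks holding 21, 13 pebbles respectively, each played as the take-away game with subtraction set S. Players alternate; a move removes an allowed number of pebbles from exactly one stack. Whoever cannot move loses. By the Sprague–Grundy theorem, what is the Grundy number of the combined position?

0

All stacks use S = {1, 3, 7, 9}:
n :  0  1  2  3  4  5  6  7  8  9 10 11 12 13 14 15 16 17 18 19 20 21
G :  0  1  0  1  0  1  0  1  0  1  0  1  0  1  0  1  0  1  0  1  0  1
Stack A: G(21) = 1.
Stack B: G(13) = 1.
Combined Grundy value = 1 ⊕ 1 = 0.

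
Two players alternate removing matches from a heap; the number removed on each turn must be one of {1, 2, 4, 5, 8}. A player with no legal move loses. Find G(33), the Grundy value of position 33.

n :  0  1  2  3  4  5  6  7  8  9 10 11 12 13 14 15 16 17 18 19 20 21 22 23 24 25 26 27 28 29 30 31 32 33
G :  0  1  2  0  1  2  0  1  2  0  1  2  0  1  2  0  1  2  0  1  2  0  1  2  0  1  2  0  1  2  0  1  2  0

0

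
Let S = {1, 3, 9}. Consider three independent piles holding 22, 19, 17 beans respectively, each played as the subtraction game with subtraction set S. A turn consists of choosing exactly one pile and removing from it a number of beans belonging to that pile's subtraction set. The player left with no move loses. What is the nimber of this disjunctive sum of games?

0

All piles use S = {1, 3, 9}:
G(0) = 0
G(1) = mex{0} = 1
G(2) = mex{1} = 0
G(3) = mex{0,0} = 1
G(4) = mex{1,1} = 0
G(5) = mex{0,0} = 1
G(6) = mex{1,1} = 0
G(7) = mex{0,0} = 1
G(8) = mex{1,1} = 0
G(9) = mex{0,0,0} = 1
G(10) = mex{1,1,1} = 0
G(11) = mex{0,0,0} = 1
G(12) = mex{1,1,1} = 0
G(13) = mex{0,0,0} = 1
G(14) = mex{1,1,1} = 0
G(15) = mex{0,0,0} = 1
G(16) = mex{1,1,1} = 0
G(17) = mex{0,0,0} = 1
G(18) = mex{1,1,1} = 0
G(19) = mex{0,0,0} = 1
G(20) = mex{1,1,1} = 0
G(21) = mex{0,0,0} = 1
G(22) = mex{1,1,1} = 0
Pile A: G(22) = 0.
Pile B: G(19) = 1.
Pile C: G(17) = 1.
Combined Grundy value = 0 ⊕ 1 ⊕ 1 = 0.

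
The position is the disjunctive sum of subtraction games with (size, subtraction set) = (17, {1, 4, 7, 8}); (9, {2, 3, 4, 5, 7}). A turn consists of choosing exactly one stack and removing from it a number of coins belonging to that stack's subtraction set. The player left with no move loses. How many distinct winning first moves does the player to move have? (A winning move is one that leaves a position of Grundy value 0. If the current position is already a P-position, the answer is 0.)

2

Stack A, S = {1, 4, 7, 8}:
n :  0  1  2  3  4  5  6  7  8  9 10 11 12 13 14 15 16 17
G :  0  1  0  1  2  0  1  2  3  2  3  0  1  3  0  1  0  1
G_A(17) = 1.
Stack B, S = {2, 3, 4, 5, 7}:
n : 0 1 2 3 4 5 6 7 8 9
G : 0 0 1 1 2 2 3 3 4 0
G_B(9) = 0.
Combined Grundy value = 1 ⊕ 0 = 1.
A winning move leaves total XOR = 0, i.e. changes one component's Grundy value g to g ⊕ X where X is the current total.
Stack A: need g' = 1⊕1 = 0. Options: 17−1→G=0, 17−4→G=3, 17−7→G=3, 17−8→G=2. Hits: 1.
Stack B: need g' = 0⊕1 = 1. Options: 9−2→G=3, 9−3→G=3, 9−4→G=2, 9−5→G=2, 9−7→G=1. Hits: 1.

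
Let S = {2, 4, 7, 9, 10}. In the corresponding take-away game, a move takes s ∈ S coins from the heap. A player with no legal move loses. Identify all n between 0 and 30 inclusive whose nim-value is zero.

0, 1, 6, 12, 17, 18, 23, 29

n :  0  1  2  3  4  5  6  7  8  9 10 11 12 13 14 15 16 17 18 19 20 21 22 23 24 25 26 27 28 29 30
G :  0  0  1  1  2  2  0  3  1  4  2  5  0  3  1  4  2  0  0  1  1  2  2  0  3  1  4  2  5  0  3
P-positions are exactly the n with G(n) = 0.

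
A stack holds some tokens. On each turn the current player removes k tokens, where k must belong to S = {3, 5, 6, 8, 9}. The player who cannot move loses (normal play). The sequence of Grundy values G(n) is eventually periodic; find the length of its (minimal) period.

G(0) = 0
G(1) = mex{} = 0
G(2) = mex{} = 0
G(3) = mex{0} = 1
G(4) = mex{0} = 1
G(5) = mex{0,0} = 1
G(6) = mex{1,0,0} = 2
G(7) = mex{1,0,0} = 2
G(8) = mex{1,1,0,0} = 2
G(9) = mex{2,1,1,0,0} = 3
G(10) = mex{2,1,1,0,0} = 3
G(11) = mex{2,2,1,1,0} = 3
G(12) = mex{3,2,2,1,1} = 0
G(13) = mex{3,2,2,1,1} = 0
G(14) = mex{3,3,2,2,1} = 0
G(15) = mex{0,3,3,2,2} = 1
G(16) = mex{0,3,3,2,2} = 1
G(17) = mex{0,0,3,3,2} = 1
G(18) = mex{1,0,0,3,3} = 2
G(19) = mex{1,0,0,3,3} = 2
G(20) = mex{1,1,0,0,3} = 2
G(21) = mex{2,1,1,0,0} = 3
G(22) = mex{2,1,1,0,0} = 3
G(23) = mex{2,2,1,1,0} = 3
G(24) = mex{3,2,2,1,1} = 0
G(25) = mex{3,2,2,1,1} = 0
G(n+12) = G(n) holds for n = 0,…,8 (a full window of length max(S) = 9), so the sequence is purely periodic with period 12.

12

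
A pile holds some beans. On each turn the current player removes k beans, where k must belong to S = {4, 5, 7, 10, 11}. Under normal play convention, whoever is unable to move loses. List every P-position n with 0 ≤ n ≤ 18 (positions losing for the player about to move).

n :  0  1  2  3  4  5  6  7  8  9 10 11 12 13 14 15 16 17 18
G :  0  0  0  0  1  1  1  1  2  2  2  2  3  3  3  0  0  0  0
P-positions are exactly the n with G(n) = 0.

0, 1, 2, 3, 15, 16, 17, 18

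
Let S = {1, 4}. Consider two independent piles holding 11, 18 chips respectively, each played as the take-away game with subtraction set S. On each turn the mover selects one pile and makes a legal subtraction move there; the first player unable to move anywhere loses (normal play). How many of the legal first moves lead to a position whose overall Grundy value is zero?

All piles use S = {1, 4}:
n :  0  1  2  3  4  5  6  7  8  9 10 11 12 13 14 15 16 17 18
G :  0  1  0  1  2  0  1  0  1  2  0  1  0  1  2  0  1  0  1
Pile A: G(11) = 1.
Pile B: G(18) = 1.
Combined Grundy value = 1 ⊕ 1 = 0.
A winning move leaves total XOR = 0, i.e. changes one component's Grundy value g to g ⊕ X where X is the current total.
Pile A: target g' = 1⊕0 = 1, but every legal move changes the Grundy value (mex property), so 0 moves.
Pile B: target g' = 1⊕0 = 1, but every legal move changes the Grundy value (mex property), so 0 moves.

0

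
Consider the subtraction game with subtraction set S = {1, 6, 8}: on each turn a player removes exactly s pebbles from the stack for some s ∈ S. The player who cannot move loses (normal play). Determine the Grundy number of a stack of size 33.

n :  0  1  2  3  4  5  6  7  8  9 10 11 12 13 14 15 16 17 18 19 20 21 22 23 24 25 26 27 28 29 30 31 32 33
G :  0  1  0  1  0  1  2  0  1  0  1  0  1  2  0  1  0  1  0  1  2  0  1  0  1  0  1  2  0  1  0  1  0  1

1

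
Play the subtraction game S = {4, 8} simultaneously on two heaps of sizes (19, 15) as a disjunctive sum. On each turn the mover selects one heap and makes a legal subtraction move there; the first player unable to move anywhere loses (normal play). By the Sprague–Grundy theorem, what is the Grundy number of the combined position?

1

All heaps use S = {4, 8}:
G(0) = 0
G(1) = mex{} = 0
G(2) = mex{} = 0
G(3) = mex{} = 0
G(4) = mex{0} = 1
G(5) = mex{0} = 1
G(6) = mex{0} = 1
G(7) = mex{0} = 1
G(8) = mex{1,0} = 2
G(9) = mex{1,0} = 2
G(10) = mex{1,0} = 2
G(11) = mex{1,0} = 2
G(12) = mex{2,1} = 0
G(13) = mex{2,1} = 0
G(14) = mex{2,1} = 0
G(15) = mex{2,1} = 0
G(16) = mex{0,2} = 1
G(17) = mex{0,2} = 1
G(18) = mex{0,2} = 1
G(19) = mex{0,2} = 1
Heap A: G(19) = 1.
Heap B: G(15) = 0.
Combined Grundy value = 1 ⊕ 0 = 1.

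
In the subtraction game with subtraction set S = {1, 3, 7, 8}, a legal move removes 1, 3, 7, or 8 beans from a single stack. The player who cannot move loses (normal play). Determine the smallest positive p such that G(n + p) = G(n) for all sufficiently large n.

15

n :  0  1  2  3  4  5  6  7  8  9 10 11 12 13 14 15 16 17 18 19 20 21 22 23 24 25 26 27 28 29 30 31
G :  0  1  0  1  0  1  0  1  2  3  2  3  2  3  2  0  1  0  1  0  1  0  1  2  3  2  3  2  3  2  0  1
G(n+15) = G(n) holds for n = 0,…,7 (a full window of length max(S) = 8), so the sequence is purely periodic with period 15.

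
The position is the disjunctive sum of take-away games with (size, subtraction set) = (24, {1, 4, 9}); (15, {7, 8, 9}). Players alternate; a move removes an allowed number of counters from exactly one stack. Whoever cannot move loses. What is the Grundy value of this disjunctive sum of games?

0

Stack A, S = {1, 4, 9}:
G(0) = 0
G(1) = mex{0} = 1
G(2) = mex{1} = 0
G(3) = mex{0} = 1
G(4) = mex{1,0} = 2
G(5) = mex{2,1} = 0
G(6) = mex{0,0} = 1
G(7) = mex{1,1} = 0
G(8) = mex{0,2} = 1
G(9) = mex{1,0,0} = 2
G(10) = mex{2,1,1} = 0
G(11) = mex{0,0,0} = 1
G(12) = mex{1,1,1} = 0
G(13) = mex{0,2,2} = 1
G(14) = mex{1,0,0} = 2
G(15) = mex{2,1,1} = 0
G(16) = mex{0,0,0} = 1
G(17) = mex{1,1,1} = 0
G(18) = mex{0,2,2} = 1
G(19) = mex{1,0,0} = 2
G(20) = mex{2,1,1} = 0
G(21) = mex{0,0,0} = 1
G(22) = mex{1,1,1} = 0
G(23) = mex{0,2,2} = 1
G(24) = mex{1,0,0} = 2
G_A(24) = 2.
Stack B, S = {7, 8, 9}:
n :  0  1  2  3  4  5  6  7  8  9 10 11 12 13 14 15
G :  0  0  0  0  0  0  0  1  1  1  1  1  1  1  2  2
G_B(15) = 2.
Combined Grundy value = 2 ⊕ 2 = 0.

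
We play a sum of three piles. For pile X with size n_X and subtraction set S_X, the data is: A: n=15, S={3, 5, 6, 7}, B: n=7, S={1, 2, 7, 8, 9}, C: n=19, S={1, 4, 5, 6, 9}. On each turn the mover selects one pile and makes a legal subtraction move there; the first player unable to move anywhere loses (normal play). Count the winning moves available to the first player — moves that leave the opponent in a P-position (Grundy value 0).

1

Pile A, S = {3, 5, 6, 7}:
n :  0  1  2  3  4  5  6  7  8  9 10 11 12 13 14 15
G :  0  0  0  1  1  1  2  2  2  3  0  0  0  1  1  1
G_A(15) = 1.
Pile B, S = {1, 2, 7, 8, 9}:
G(0) = 0
G(1) = mex{0} = 1
G(2) = mex{1,0} = 2
G(3) = mex{2,1} = 0
G(4) = mex{0,2} = 1
G(5) = mex{1,0} = 2
G(6) = mex{2,1} = 0
G(7) = mex{0,2,0} = 1
G_B(7) = 1.
Pile C, S = {1, 4, 5, 6, 9}:
n :  0  1  2  3  4  5  6  7  8  9 10 11 12 13 14 15 16 17 18 19
G :  0  1  0  1  2  3  2  3  4  5  0  1  0  1  2  3  2  3  4  5
G_C(19) = 5.
Combined Grundy value = 1 ⊕ 1 ⊕ 5 = 5.
A winning move leaves total XOR = 0, i.e. changes one component's Grundy value g to g ⊕ X where X is the current total.
Pile A: need g' = 1⊕5 = 4. Options: 15−3→G=0, 15−5→G=0, 15−6→G=3, 15−7→G=2. Hits: 0.
Pile B: need g' = 1⊕5 = 4. Options: 7−1→G=0, 7−2→G=2, 7−7→G=0. Hits: 0.
Pile C: need g' = 5⊕5 = 0. Options: 19−1→G=4, 19−4→G=3, 19−5→G=2, 19−6→G=1, 19−9→G=0. Hits: 1.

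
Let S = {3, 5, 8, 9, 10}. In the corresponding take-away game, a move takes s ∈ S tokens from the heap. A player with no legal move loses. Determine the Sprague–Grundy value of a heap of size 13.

0

n :  0  1  2  3  4  5  6  7  8  9 10 11 12 13
G :  0  0  0  1  1  1  2  2  2  3  3  3  4  0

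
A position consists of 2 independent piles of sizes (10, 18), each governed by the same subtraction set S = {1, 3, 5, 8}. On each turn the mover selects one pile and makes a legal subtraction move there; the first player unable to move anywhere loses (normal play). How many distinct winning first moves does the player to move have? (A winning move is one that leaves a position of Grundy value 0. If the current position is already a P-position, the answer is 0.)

3

All piles use S = {1, 3, 5, 8}:
G(0) = 0
G(1) = mex{0} = 1
G(2) = mex{1} = 0
G(3) = mex{0,0} = 1
G(4) = mex{1,1} = 0
G(5) = mex{0,0,0} = 1
G(6) = mex{1,1,1} = 0
G(7) = mex{0,0,0} = 1
G(8) = mex{1,1,1,0} = 2
G(9) = mex{2,0,0,1} = 3
G(10) = mex{3,1,1,0} = 2
G(11) = mex{2,2,0,1} = 3
G(12) = mex{3,3,1,0} = 2
G(13) = mex{2,2,2,1} = 0
G(14) = mex{0,3,3,0} = 1
G(15) = mex{1,2,2,1} = 0
G(16) = mex{0,0,3,2} = 1
G(17) = mex{1,1,2,3} = 0
G(18) = mex{0,0,0,2} = 1
Pile A: G(10) = 2.
Pile B: G(18) = 1.
Combined Grundy value = 2 ⊕ 1 = 3.
A winning move leaves total XOR = 0, i.e. changes one component's Grundy value g to g ⊕ X where X is the current total.
Pile A: need g' = 2⊕3 = 1. Options: 10−1→G=3, 10−3→G=1, 10−5→G=1, 10−8→G=0. Hits: 2.
Pile B: need g' = 1⊕3 = 2. Options: 18−1→G=0, 18−3→G=0, 18−5→G=0, 18−8→G=2. Hits: 1.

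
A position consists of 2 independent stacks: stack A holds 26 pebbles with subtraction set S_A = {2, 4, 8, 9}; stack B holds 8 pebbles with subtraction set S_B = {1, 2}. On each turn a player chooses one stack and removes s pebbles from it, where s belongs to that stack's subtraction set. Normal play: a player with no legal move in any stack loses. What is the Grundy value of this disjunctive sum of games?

3

Stack A, S = {2, 4, 8, 9}:
G(0) = 0
G(1) = mex{} = 0
G(2) = mex{0} = 1
G(3) = mex{0} = 1
G(4) = mex{1,0} = 2
G(5) = mex{1,0} = 2
G(6) = mex{2,1} = 0
G(7) = mex{2,1} = 0
G(8) = mex{0,2,0} = 1
G(9) = mex{0,2,0,0} = 1
G(10) = mex{1,0,1,0} = 2
G(11) = mex{1,0,1,1} = 2
G(12) = mex{2,1,2,1} = 0
G(13) = mex{2,1,2,2} = 0
G(14) = mex{0,2,0,2} = 1
G(15) = mex{0,2,0,0} = 1
G(16) = mex{1,0,1,0} = 2
G(17) = mex{1,0,1,1} = 2
G(18) = mex{2,1,2,1} = 0
G(19) = mex{2,1,2,2} = 0
G(20) = mex{0,2,0,2} = 1
G(21) = mex{0,2,0,0} = 1
G(22) = mex{1,0,1,0} = 2
G(23) = mex{1,0,1,1} = 2
G(24) = mex{2,1,2,1} = 0
G(25) = mex{2,1,2,2} = 0
G(26) = mex{0,2,0,2} = 1
G_A(26) = 1.
Stack B, S = {1, 2}:
G(0) = 0
G(1) = mex{0} = 1
G(2) = mex{1,0} = 2
G(3) = mex{2,1} = 0
G(4) = mex{0,2} = 1
G(5) = mex{1,0} = 2
G(6) = mex{2,1} = 0
G(7) = mex{0,2} = 1
G(8) = mex{1,0} = 2
G_B(8) = 2.
Combined Grundy value = 1 ⊕ 2 = 3.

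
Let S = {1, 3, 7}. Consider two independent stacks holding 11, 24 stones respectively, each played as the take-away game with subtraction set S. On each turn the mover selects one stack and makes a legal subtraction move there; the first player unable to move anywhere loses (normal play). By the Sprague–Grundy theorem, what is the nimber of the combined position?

1

All stacks use S = {1, 3, 7}:
n :  0  1  2  3  4  5  6  7  8  9 10 11 12 13 14 15 16 17 18 19 20 21 22 23 24
G :  0  1  0  1  0  1  0  1  0  1  0  1  0  1  0  1  0  1  0  1  0  1  0  1  0
Stack A: G(11) = 1.
Stack B: G(24) = 0.
Combined Grundy value = 1 ⊕ 0 = 1.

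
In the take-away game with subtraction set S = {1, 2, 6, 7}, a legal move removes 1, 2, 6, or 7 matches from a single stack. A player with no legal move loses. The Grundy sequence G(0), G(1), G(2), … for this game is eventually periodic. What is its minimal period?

8

n :  0  1  2  3  4  5  6  7  8  9 10 11 12 13 14 15 16 17
G :  0  1  2  0  1  2  3  4  0  1  2  0  1  2  3  4  0  1
G(n+8) = G(n) holds for n = 0,…,6 (a full window of length max(S) = 7), so the sequence is purely periodic with period 8.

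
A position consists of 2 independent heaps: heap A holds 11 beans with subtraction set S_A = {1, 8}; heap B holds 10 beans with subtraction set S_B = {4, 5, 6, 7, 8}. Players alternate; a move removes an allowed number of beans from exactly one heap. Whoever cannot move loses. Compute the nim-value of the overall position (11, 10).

2

Heap A, S = {1, 8}:
n :  0  1  2  3  4  5  6  7  8  9 10 11
G :  0  1  0  1  0  1  0  1  2  0  1  0
G_A(11) = 0.
Heap B, S = {4, 5, 6, 7, 8}:
G(0) = 0
G(1) = mex{} = 0
G(2) = mex{} = 0
G(3) = mex{} = 0
G(4) = mex{0} = 1
G(5) = mex{0,0} = 1
G(6) = mex{0,0,0} = 1
G(7) = mex{0,0,0,0} = 1
G(8) = mex{1,0,0,0,0} = 2
G(9) = mex{1,1,0,0,0} = 2
G(10) = mex{1,1,1,0,0} = 2
G_B(10) = 2.
Combined Grundy value = 0 ⊕ 2 = 2.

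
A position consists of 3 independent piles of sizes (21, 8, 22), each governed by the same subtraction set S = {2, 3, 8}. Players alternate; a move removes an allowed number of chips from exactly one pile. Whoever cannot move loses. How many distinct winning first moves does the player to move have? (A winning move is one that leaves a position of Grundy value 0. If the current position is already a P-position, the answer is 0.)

0

All piles use S = {2, 3, 8}:
G(0) = 0
G(1) = mex{} = 0
G(2) = mex{0} = 1
G(3) = mex{0,0} = 1
G(4) = mex{1,0} = 2
G(5) = mex{1,1} = 0
G(6) = mex{2,1} = 0
G(7) = mex{0,2} = 1
G(8) = mex{0,0,0} = 1
G(9) = mex{1,0,0} = 2
G(10) = mex{1,1,1} = 0
G(11) = mex{2,1,1} = 0
G(12) = mex{0,2,2} = 1
G(13) = mex{0,0,0} = 1
G(14) = mex{1,0,0} = 2
G(15) = mex{1,1,1} = 0
G(16) = mex{2,1,1} = 0
G(17) = mex{0,2,2} = 1
G(18) = mex{0,0,0} = 1
G(19) = mex{1,0,0} = 2
G(20) = mex{1,1,1} = 0
G(21) = mex{2,1,1} = 0
G(22) = mex{0,2,2} = 1
Pile A: G(21) = 0.
Pile B: G(8) = 1.
Pile C: G(22) = 1.
Combined Grundy value = 0 ⊕ 1 ⊕ 1 = 0.
A winning move leaves total XOR = 0, i.e. changes one component's Grundy value g to g ⊕ X where X is the current total.
Pile A: target g' = 0⊕0 = 0, but every legal move changes the Grundy value (mex property), so 0 moves.
Pile B: target g' = 1⊕0 = 1, but every legal move changes the Grundy value (mex property), so 0 moves.
Pile C: target g' = 1⊕0 = 1, but every legal move changes the Grundy value (mex property), so 0 moves.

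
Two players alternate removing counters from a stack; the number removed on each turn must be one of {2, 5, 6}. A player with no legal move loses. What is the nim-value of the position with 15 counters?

n :  0  1  2  3  4  5  6  7  8  9 10 11 12 13 14 15
G :  0  0  1  1  0  2  1  3  0  2  1  0  0  1  1  0

0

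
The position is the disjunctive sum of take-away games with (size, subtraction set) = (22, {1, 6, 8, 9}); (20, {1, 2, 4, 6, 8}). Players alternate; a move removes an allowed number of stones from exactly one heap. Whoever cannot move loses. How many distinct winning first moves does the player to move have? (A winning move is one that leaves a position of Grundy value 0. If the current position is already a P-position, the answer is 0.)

3

Heap A, S = {1, 6, 8, 9}:
n :  0  1  2  3  4  5  6  7  8  9 10 11 12 13 14 15 16 17 18 19 20 21 22
G :  0  1  0  1  0  1  2  0  1  2  3  2  3  2  0  1  2  0  1  0  1  0  1
G_A(22) = 1.
Heap B, S = {1, 2, 4, 6, 8}:
G(0) = 0
G(1) = mex{0} = 1
G(2) = mex{1,0} = 2
G(3) = mex{2,1} = 0
G(4) = mex{0,2,0} = 1
G(5) = mex{1,0,1} = 2
G(6) = mex{2,1,2,0} = 3
G(7) = mex{3,2,0,1} = 4
G(8) = mex{4,3,1,2,0} = 5
G(9) = mex{5,4,2,0,1} = 3
G(10) = mex{3,5,3,1,2} = 0
G(11) = mex{0,3,4,2,0} = 1
G(12) = mex{1,0,5,3,1} = 2
G(13) = mex{2,1,3,4,2} = 0
G(14) = mex{0,2,0,5,3} = 1
G(15) = mex{1,0,1,3,4} = 2
G(16) = mex{2,1,2,0,5} = 3
G(17) = mex{3,2,0,1,3} = 4
G(18) = mex{4,3,1,2,0} = 5
G(19) = mex{5,4,2,0,1} = 3
G(20) = mex{3,5,3,1,2} = 0
G_B(20) = 0.
Combined Grundy value = 1 ⊕ 0 = 1.
A winning move leaves total XOR = 0, i.e. changes one component's Grundy value g to g ⊕ X where X is the current total.
Heap A: need g' = 1⊕1 = 0. Options: 22−1→G=0, 22−6→G=2, 22−8→G=0, 22−9→G=2. Hits: 2.
Heap B: need g' = 0⊕1 = 1. Options: 20−1→G=3, 20−2→G=5, 20−4→G=3, 20−6→G=1, 20−8→G=2. Hits: 1.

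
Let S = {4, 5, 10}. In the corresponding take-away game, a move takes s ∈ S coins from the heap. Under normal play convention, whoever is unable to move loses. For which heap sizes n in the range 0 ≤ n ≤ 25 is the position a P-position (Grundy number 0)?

n :  0  1  2  3  4  5  6  7  8  9 10 11 12 13 14 15 16 17 18 19 20 21 22 23 24 25
G :  0  0  0  0  1  1  1  1  2  0  2  2  3  1  3  0  0  0  0  1  1  1  1  2  0  2
P-positions are exactly the n with G(n) = 0.

0, 1, 2, 3, 9, 15, 16, 17, 18, 24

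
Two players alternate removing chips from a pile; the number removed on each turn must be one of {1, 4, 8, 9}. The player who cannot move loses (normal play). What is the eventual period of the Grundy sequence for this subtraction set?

n :  0  1  2  3  4  5  6  7  8  9 10 11 12 13 14 15 16 17 18 19 20 21 22 23 24 25 26 27 28 29 30 31 32 33 34 35
G :  0  1  0  1  2  0  1  0  1  2  3  2  0  1  2  3  2  0  1  0  1  2  0  1  0  1  2  3  2  0  1  2  3  2  0  1
G(n+17) = G(n) holds for n = 0,…,8 (a full window of length max(S) = 9), so the sequence is purely periodic with period 17.

17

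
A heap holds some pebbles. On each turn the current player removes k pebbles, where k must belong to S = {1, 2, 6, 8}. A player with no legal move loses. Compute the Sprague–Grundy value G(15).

1

G(0) = 0
G(1) = mex{0} = 1
G(2) = mex{1,0} = 2
G(3) = mex{2,1} = 0
G(4) = mex{0,2} = 1
G(5) = mex{1,0} = 2
G(6) = mex{2,1,0} = 3
G(7) = mex{3,2,1} = 0
G(8) = mex{0,3,2,0} = 1
G(9) = mex{1,0,0,1} = 2
G(10) = mex{2,1,1,2} = 0
G(11) = mex{0,2,2,0} = 1
G(12) = mex{1,0,3,1} = 2
G(13) = mex{2,1,0,2} = 3
G(14) = mex{3,2,1,3} = 0
G(15) = mex{0,3,2,0} = 1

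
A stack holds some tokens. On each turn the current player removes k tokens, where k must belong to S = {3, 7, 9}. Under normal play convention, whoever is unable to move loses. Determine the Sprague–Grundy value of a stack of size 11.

G(0) = 0
G(1) = mex{} = 0
G(2) = mex{} = 0
G(3) = mex{0} = 1
G(4) = mex{0} = 1
G(5) = mex{0} = 1
G(6) = mex{1} = 0
G(7) = mex{1,0} = 2
G(8) = mex{1,0} = 2
G(9) = mex{0,0,0} = 1
G(10) = mex{2,1,0} = 3
G(11) = mex{2,1,0} = 3

3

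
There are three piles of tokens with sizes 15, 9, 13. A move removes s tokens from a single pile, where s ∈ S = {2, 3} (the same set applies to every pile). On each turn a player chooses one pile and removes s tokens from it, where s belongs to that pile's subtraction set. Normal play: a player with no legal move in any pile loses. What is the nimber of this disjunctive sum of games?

All piles use S = {2, 3}:
n :  0  1  2  3  4  5  6  7  8  9 10 11 12 13 14 15
G :  0  0  1  1  2  0  0  1  1  2  0  0  1  1  2  0
Pile A: G(15) = 0.
Pile B: G(9) = 2.
Pile C: G(13) = 1.
Combined Grundy value = 0 ⊕ 2 ⊕ 1 = 3.

3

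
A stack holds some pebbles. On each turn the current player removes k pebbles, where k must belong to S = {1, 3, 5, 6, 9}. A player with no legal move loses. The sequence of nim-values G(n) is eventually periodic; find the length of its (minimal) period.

12

G(0) = 0
G(1) = mex{0} = 1
G(2) = mex{1} = 0
G(3) = mex{0,0} = 1
G(4) = mex{1,1} = 0
G(5) = mex{0,0,0} = 1
G(6) = mex{1,1,1,0} = 2
G(7) = mex{2,0,0,1} = 3
G(8) = mex{3,1,1,0} = 2
G(9) = mex{2,2,0,1,0} = 3
G(10) = mex{3,3,1,0,1} = 2
G(11) = mex{2,2,2,1,0} = 3
G(12) = mex{3,3,3,2,1} = 0
G(13) = mex{0,2,2,3,0} = 1
G(14) = mex{1,3,3,2,1} = 0
G(15) = mex{0,0,2,3,2} = 1
G(16) = mex{1,1,3,2,3} = 0
G(17) = mex{0,0,0,3,2} = 1
G(18) = mex{1,1,1,0,3} = 2
G(19) = mex{2,0,0,1,2} = 3
G(20) = mex{3,1,1,0,3} = 2
G(21) = mex{2,2,0,1,0} = 3
G(22) = mex{3,3,1,0,1} = 2
G(23) = mex{2,2,2,1,0} = 3
G(24) = mex{3,3,3,2,1} = 0
G(25) = mex{0,2,2,3,0} = 1
G(n+12) = G(n) holds for n = 0,…,8 (a full window of length max(S) = 9), so the sequence is purely periodic with period 12.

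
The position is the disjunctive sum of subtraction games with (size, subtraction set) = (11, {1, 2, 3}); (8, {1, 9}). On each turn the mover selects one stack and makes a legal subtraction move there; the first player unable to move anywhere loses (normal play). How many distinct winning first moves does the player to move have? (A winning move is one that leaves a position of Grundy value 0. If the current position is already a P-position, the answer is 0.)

1

Stack A, S = {1, 2, 3}:
G(0) = 0
G(1) = mex{0} = 1
G(2) = mex{1,0} = 2
G(3) = mex{2,1,0} = 3
G(4) = mex{3,2,1} = 0
G(5) = mex{0,3,2} = 1
G(6) = mex{1,0,3} = 2
G(7) = mex{2,1,0} = 3
G(8) = mex{3,2,1} = 0
G(9) = mex{0,3,2} = 1
G(10) = mex{1,0,3} = 2
G(11) = mex{2,1,0} = 3
G_A(11) = 3.
Stack B, S = {1, 9}:
n : 0 1 2 3 4 5 6 7 8
G : 0 1 0 1 0 1 0 1 0
G_B(8) = 0.
Combined Grundy value = 3 ⊕ 0 = 3.
A winning move leaves total XOR = 0, i.e. changes one component's Grundy value g to g ⊕ X where X is the current total.
Stack A: need g' = 3⊕3 = 0. Options: 11−1→G=2, 11−2→G=1, 11−3→G=0. Hits: 1.
Stack B: need g' = 0⊕3 = 3. Options: 8−1→G=1. Hits: 0.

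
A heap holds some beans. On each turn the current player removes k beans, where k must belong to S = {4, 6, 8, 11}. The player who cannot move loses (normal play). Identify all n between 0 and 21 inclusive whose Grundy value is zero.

G(0) = 0
G(1) = mex{} = 0
G(2) = mex{} = 0
G(3) = mex{} = 0
G(4) = mex{0} = 1
G(5) = mex{0} = 1
G(6) = mex{0,0} = 1
G(7) = mex{0,0} = 1
G(8) = mex{1,0,0} = 2
G(9) = mex{1,0,0} = 2
G(10) = mex{1,1,0} = 2
G(11) = mex{1,1,0,0} = 2
G(12) = mex{2,1,1,0} = 3
G(13) = mex{2,1,1,0} = 3
G(14) = mex{2,2,1,0} = 3
G(15) = mex{2,2,1,1} = 0
G(16) = mex{3,2,2,1} = 0
G(17) = mex{3,2,2,1} = 0
G(18) = mex{3,3,2,1} = 0
G(19) = mex{0,3,2,2} = 1
G(20) = mex{0,3,3,2} = 1
G(21) = mex{0,0,3,2} = 1
P-positions are exactly the n with G(n) = 0.

0, 1, 2, 3, 15, 16, 17, 18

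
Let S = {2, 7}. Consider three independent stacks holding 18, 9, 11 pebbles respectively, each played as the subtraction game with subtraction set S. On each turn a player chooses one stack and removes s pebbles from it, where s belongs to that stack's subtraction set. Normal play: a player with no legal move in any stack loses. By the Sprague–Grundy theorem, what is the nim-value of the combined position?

1

All stacks use S = {2, 7}:
G(0) = 0
G(1) = mex{} = 0
G(2) = mex{0} = 1
G(3) = mex{0} = 1
G(4) = mex{1} = 0
G(5) = mex{1} = 0
G(6) = mex{0} = 1
G(7) = mex{0,0} = 1
G(8) = mex{1,0} = 2
G(9) = mex{1,1} = 0
G(10) = mex{2,1} = 0
G(11) = mex{0,0} = 1
G(12) = mex{0,0} = 1
G(13) = mex{1,1} = 0
G(14) = mex{1,1} = 0
G(15) = mex{0,2} = 1
G(16) = mex{0,0} = 1
G(17) = mex{1,0} = 2
G(18) = mex{1,1} = 0
Stack A: G(18) = 0.
Stack B: G(9) = 0.
Stack C: G(11) = 1.
Combined Grundy value = 0 ⊕ 0 ⊕ 1 = 1.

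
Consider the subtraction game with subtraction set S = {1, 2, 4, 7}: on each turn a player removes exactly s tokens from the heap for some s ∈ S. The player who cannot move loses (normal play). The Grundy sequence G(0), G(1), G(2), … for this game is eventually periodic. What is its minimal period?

G(0) = 0
G(1) = mex{0} = 1
G(2) = mex{1,0} = 2
G(3) = mex{2,1} = 0
G(4) = mex{0,2,0} = 1
G(5) = mex{1,0,1} = 2
G(6) = mex{2,1,2} = 0
G(7) = mex{0,2,0,0} = 1
G(8) = mex{1,0,1,1} = 2
G(9) = mex{2,1,2,2} = 0
G(10) = mex{0,2,0,0} = 1
G(11) = mex{1,0,1,1} = 2
G(12) = mex{2,1,2,2} = 0
G(13) = mex{0,2,0,0} = 1
G(14) = mex{1,0,1,1} = 2
G(n+3) = G(n) holds for n = 0,…,6 (a full window of length max(S) = 7), so the sequence is purely periodic with period 3.

3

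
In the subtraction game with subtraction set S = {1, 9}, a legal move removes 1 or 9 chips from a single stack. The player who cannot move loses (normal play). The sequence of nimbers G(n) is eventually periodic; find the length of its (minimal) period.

2

G(0) = 0
G(1) = mex{0} = 1
G(2) = mex{1} = 0
G(3) = mex{0} = 1
G(4) = mex{1} = 0
G(5) = mex{0} = 1
G(6) = mex{1} = 0
G(7) = mex{0} = 1
G(8) = mex{1} = 0
G(9) = mex{0,0} = 1
G(10) = mex{1,1} = 0
G(11) = mex{0,0} = 1
G(12) = mex{1,1} = 0
G(13) = mex{0,0} = 1
G(14) = mex{1,1} = 0
G(n+2) = G(n) holds for n = 0,…,8 (a full window of length max(S) = 9), so the sequence is purely periodic with period 2.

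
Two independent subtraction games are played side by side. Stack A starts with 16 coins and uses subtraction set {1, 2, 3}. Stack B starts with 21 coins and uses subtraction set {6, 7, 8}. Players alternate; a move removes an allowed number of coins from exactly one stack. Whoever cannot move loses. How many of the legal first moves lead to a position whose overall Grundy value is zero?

Stack A, S = {1, 2, 3}:
G(0) = 0
G(1) = mex{0} = 1
G(2) = mex{1,0} = 2
G(3) = mex{2,1,0} = 3
G(4) = mex{3,2,1} = 0
G(5) = mex{0,3,2} = 1
G(6) = mex{1,0,3} = 2
G(7) = mex{2,1,0} = 3
G(8) = mex{3,2,1} = 0
G(9) = mex{0,3,2} = 1
G(10) = mex{1,0,3} = 2
G(11) = mex{2,1,0} = 3
G(12) = mex{3,2,1} = 0
G(13) = mex{0,3,2} = 1
G(14) = mex{1,0,3} = 2
G(15) = mex{2,1,0} = 3
G(16) = mex{3,2,1} = 0
G_A(16) = 0.
Stack B, S = {6, 7, 8}:
n :  0  1  2  3  4  5  6  7  8  9 10 11 12 13 14 15 16 17 18 19 20 21
G :  0  0  0  0  0  0  1  1  1  1  1  1  2  2  0  0  0  0  0  0  1  1
G_B(21) = 1.
Combined Grundy value = 0 ⊕ 1 = 1.
A winning move leaves total XOR = 0, i.e. changes one component's Grundy value g to g ⊕ X where X is the current total.
Stack A: need g' = 0⊕1 = 1. Options: 16−1→G=3, 16−2→G=2, 16−3→G=1. Hits: 1.
Stack B: need g' = 1⊕1 = 0. Options: 21−6→G=0, 21−7→G=0, 21−8→G=2. Hits: 2.

3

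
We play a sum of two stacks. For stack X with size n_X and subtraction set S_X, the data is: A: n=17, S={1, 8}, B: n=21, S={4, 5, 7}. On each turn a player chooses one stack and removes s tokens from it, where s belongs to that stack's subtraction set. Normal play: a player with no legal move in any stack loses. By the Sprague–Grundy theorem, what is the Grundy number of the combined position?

0

Stack A, S = {1, 8}:
n :  0  1  2  3  4  5  6  7  8  9 10 11 12 13 14 15 16 17
G :  0  1  0  1  0  1  0  1  2  0  1  0  1  0  1  0  1  2
G_A(17) = 2.
Stack B, S = {4, 5, 7}:
G(0) = 0
G(1) = mex{} = 0
G(2) = mex{} = 0
G(3) = mex{} = 0
G(4) = mex{0} = 1
G(5) = mex{0,0} = 1
G(6) = mex{0,0} = 1
G(7) = mex{0,0,0} = 1
G(8) = mex{1,0,0} = 2
G(9) = mex{1,1,0} = 2
G(10) = mex{1,1,0} = 2
G(11) = mex{1,1,1} = 0
G(12) = mex{2,1,1} = 0
G(13) = mex{2,2,1} = 0
G(14) = mex{2,2,1} = 0
G(15) = mex{0,2,2} = 1
G(16) = mex{0,0,2} = 1
G(17) = mex{0,0,2} = 1
G(18) = mex{0,0,0} = 1
G(19) = mex{1,0,0} = 2
G(20) = mex{1,1,0} = 2
G(21) = mex{1,1,0} = 2
G_B(21) = 2.
Combined Grundy value = 2 ⊕ 2 = 0.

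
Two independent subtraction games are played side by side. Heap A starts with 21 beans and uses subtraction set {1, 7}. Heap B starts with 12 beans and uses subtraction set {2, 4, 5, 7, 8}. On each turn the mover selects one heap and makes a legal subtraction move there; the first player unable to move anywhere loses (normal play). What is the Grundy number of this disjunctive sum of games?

Heap A, S = {1, 7}:
n :  0  1  2  3  4  5  6  7  8  9 10 11 12 13 14 15 16 17 18 19 20 21
G :  0  1  0  1  0  1  0  1  0  1  0  1  0  1  0  1  0  1  0  1  0  1
G_A(21) = 1.
Heap B, S = {2, 4, 5, 7, 8}:
G(0) = 0
G(1) = mex{} = 0
G(2) = mex{0} = 1
G(3) = mex{0} = 1
G(4) = mex{1,0} = 2
G(5) = mex{1,0,0} = 2
G(6) = mex{2,1,0} = 3
G(7) = mex{2,1,1,0} = 3
G(8) = mex{3,2,1,0,0} = 4
G(9) = mex{3,2,2,1,0} = 4
G(10) = mex{4,3,2,1,1} = 0
G(11) = mex{4,3,3,2,1} = 0
G(12) = mex{0,4,3,2,2} = 1
G_B(12) = 1.
Combined Grundy value = 1 ⊕ 1 = 0.

0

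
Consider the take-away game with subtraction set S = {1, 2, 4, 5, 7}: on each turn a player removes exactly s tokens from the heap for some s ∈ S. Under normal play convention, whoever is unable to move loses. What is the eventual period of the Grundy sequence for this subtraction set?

G(0) = 0
G(1) = mex{0} = 1
G(2) = mex{1,0} = 2
G(3) = mex{2,1} = 0
G(4) = mex{0,2,0} = 1
G(5) = mex{1,0,1,0} = 2
G(6) = mex{2,1,2,1} = 0
G(7) = mex{0,2,0,2,0} = 1
G(8) = mex{1,0,1,0,1} = 2
G(9) = mex{2,1,2,1,2} = 0
G(10) = mex{0,2,0,2,0} = 1
G(11) = mex{1,0,1,0,1} = 2
G(12) = mex{2,1,2,1,2} = 0
G(13) = mex{0,2,0,2,0} = 1
G(14) = mex{1,0,1,0,1} = 2
G(n+3) = G(n) holds for n = 0,…,6 (a full window of length max(S) = 7), so the sequence is purely periodic with period 3.

3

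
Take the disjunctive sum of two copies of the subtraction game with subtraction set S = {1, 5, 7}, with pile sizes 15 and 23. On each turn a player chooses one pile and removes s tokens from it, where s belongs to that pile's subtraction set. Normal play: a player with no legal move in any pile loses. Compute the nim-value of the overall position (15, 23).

0

All piles use S = {1, 5, 7}:
G(0) = 0
G(1) = mex{0} = 1
G(2) = mex{1} = 0
G(3) = mex{0} = 1
G(4) = mex{1} = 0
G(5) = mex{0,0} = 1
G(6) = mex{1,1} = 0
G(7) = mex{0,0,0} = 1
G(8) = mex{1,1,1} = 0
G(9) = mex{0,0,0} = 1
G(10) = mex{1,1,1} = 0
G(11) = mex{0,0,0} = 1
G(12) = mex{1,1,1} = 0
G(13) = mex{0,0,0} = 1
G(14) = mex{1,1,1} = 0
G(15) = mex{0,0,0} = 1
G(16) = mex{1,1,1} = 0
G(17) = mex{0,0,0} = 1
G(18) = mex{1,1,1} = 0
G(19) = mex{0,0,0} = 1
G(20) = mex{1,1,1} = 0
G(21) = mex{0,0,0} = 1
G(22) = mex{1,1,1} = 0
G(23) = mex{0,0,0} = 1
Pile A: G(15) = 1.
Pile B: G(23) = 1.
Combined Grundy value = 1 ⊕ 1 = 0.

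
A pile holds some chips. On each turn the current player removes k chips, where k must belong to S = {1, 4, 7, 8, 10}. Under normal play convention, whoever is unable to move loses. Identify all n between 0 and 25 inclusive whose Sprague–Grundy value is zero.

0, 2, 5, 11, 14, 16, 25

n :  0  1  2  3  4  5  6  7  8  9 10 11 12 13 14 15 16 17 18 19 20 21 22 23 24 25
G :  0  1  0  1  2  0  1  2  3  2  3  0  1  3  0  1  0  1  2  3  2  4  3  2  3  0
P-positions are exactly the n with G(n) = 0.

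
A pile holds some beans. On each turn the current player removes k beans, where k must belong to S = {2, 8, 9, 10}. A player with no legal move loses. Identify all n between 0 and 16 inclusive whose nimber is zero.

G(0) = 0
G(1) = mex{} = 0
G(2) = mex{0} = 1
G(3) = mex{0} = 1
G(4) = mex{1} = 0
G(5) = mex{1} = 0
G(6) = mex{0} = 1
G(7) = mex{0} = 1
G(8) = mex{1,0} = 2
G(9) = mex{1,0,0} = 2
G(10) = mex{2,1,0,0} = 3
G(11) = mex{2,1,1,0} = 3
G(12) = mex{3,0,1,1} = 2
G(13) = mex{3,0,0,1} = 2
G(14) = mex{2,1,0,0} = 3
G(15) = mex{2,1,1,0} = 3
G(16) = mex{3,2,1,1} = 0
P-positions are exactly the n with G(n) = 0.

0, 1, 4, 5, 16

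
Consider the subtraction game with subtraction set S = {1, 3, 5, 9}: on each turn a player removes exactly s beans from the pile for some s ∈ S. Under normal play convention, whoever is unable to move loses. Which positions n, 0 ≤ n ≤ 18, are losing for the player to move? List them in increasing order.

n :  0  1  2  3  4  5  6  7  8  9 10 11 12 13 14 15 16 17 18
G :  0  1  0  1  0  1  0  1  0  1  0  1  0  1  0  1  0  1  0
P-positions are exactly the n with G(n) = 0.

0, 2, 4, 6, 8, 10, 12, 14, 16, 18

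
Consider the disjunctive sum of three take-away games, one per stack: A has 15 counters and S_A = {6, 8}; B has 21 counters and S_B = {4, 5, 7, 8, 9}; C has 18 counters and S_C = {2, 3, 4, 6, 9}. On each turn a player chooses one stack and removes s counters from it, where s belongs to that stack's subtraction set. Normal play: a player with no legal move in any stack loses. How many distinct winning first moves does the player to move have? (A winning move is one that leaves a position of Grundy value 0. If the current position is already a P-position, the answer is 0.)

4

Stack A, S = {6, 8}:
n :  0  1  2  3  4  5  6  7  8  9 10 11 12 13 14 15
G :  0  0  0  0  0  0  1  1  1  1  1  1  2  2  0  0
G_A(15) = 0.
Stack B, S = {4, 5, 7, 8, 9}:
n :  0  1  2  3  4  5  6  7  8  9 10 11 12 13 14 15 16 17 18 19 20 21
G :  0  0  0  0  1  1  1  1  2  2  2  2  3  0  0  0  0  1  1  1  1  2
G_B(21) = 2.
Stack C, S = {2, 3, 4, 6, 9}:
n :  0  1  2  3  4  5  6  7  8  9 10 11 12 13 14 15 16 17 18
G :  0  0  1  1  2  2  3  3  0  4  1  5  2  0  3  1  4  2  0
G_C(18) = 0.
Combined Grundy value = 0 ⊕ 2 ⊕ 0 = 2.
A winning move leaves total XOR = 0, i.e. changes one component's Grundy value g to g ⊕ X where X is the current total.
Stack A: need g' = 0⊕2 = 2. Options: 15−6→G=1, 15−8→G=1. Hits: 0.
Stack B: need g' = 2⊕2 = 0. Options: 21−4→G=1, 21−5→G=0, 21−7→G=0, 21−8→G=0, 21−9→G=3. Hits: 3.
Stack C: need g' = 0⊕2 = 2. Options: 18−2→G=4, 18−3→G=1, 18−4→G=3, 18−6→G=2, 18−9→G=4. Hits: 1.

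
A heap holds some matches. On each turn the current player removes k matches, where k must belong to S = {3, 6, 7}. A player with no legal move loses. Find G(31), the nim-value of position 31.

G(0) = 0
G(1) = mex{} = 0
G(2) = mex{} = 0
G(3) = mex{0} = 1
G(4) = mex{0} = 1
G(5) = mex{0} = 1
G(6) = mex{1,0} = 2
G(7) = mex{1,0,0} = 2
G(8) = mex{1,0,0} = 2
G(9) = mex{2,1,0} = 3
G(10) = mex{2,1,1} = 0
G(11) = mex{2,1,1} = 0
G(12) = mex{3,2,1} = 0
G(13) = mex{0,2,2} = 1
G(14) = mex{0,2,2} = 1
G(15) = mex{0,3,2} = 1
G(16) = mex{1,0,3} = 2
G(17) = mex{1,0,0} = 2
G(18) = mex{1,0,0} = 2
G(19) = mex{2,1,0} = 3
G(20) = mex{2,1,1} = 0
G(21) = mex{2,1,1} = 0
G(22) = mex{3,2,1} = 0
G(23) = mex{0,2,2} = 1
G(24) = mex{0,2,2} = 1
G(25) = mex{0,3,2} = 1
G(26) = mex{1,0,3} = 2
G(27) = mex{1,0,0} = 2
G(28) = mex{1,0,0} = 2
G(29) = mex{2,1,0} = 3
G(30) = mex{2,1,1} = 0
G(31) = mex{2,1,1} = 0

0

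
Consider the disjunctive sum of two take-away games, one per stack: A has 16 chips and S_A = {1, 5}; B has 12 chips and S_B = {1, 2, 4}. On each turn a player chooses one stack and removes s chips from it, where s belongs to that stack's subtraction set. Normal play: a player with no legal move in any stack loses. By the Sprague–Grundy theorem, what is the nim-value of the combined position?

Stack A, S = {1, 5}:
G(0) = 0
G(1) = mex{0} = 1
G(2) = mex{1} = 0
G(3) = mex{0} = 1
G(4) = mex{1} = 0
G(5) = mex{0,0} = 1
G(6) = mex{1,1} = 0
G(7) = mex{0,0} = 1
G(8) = mex{1,1} = 0
G(9) = mex{0,0} = 1
G(10) = mex{1,1} = 0
G(11) = mex{0,0} = 1
G(12) = mex{1,1} = 0
G(13) = mex{0,0} = 1
G(14) = mex{1,1} = 0
G(15) = mex{0,0} = 1
G(16) = mex{1,1} = 0
G_A(16) = 0.
Stack B, S = {1, 2, 4}:
n :  0  1  2  3  4  5  6  7  8  9 10 11 12
G :  0  1  2  0  1  2  0  1  2  0  1  2  0
G_B(12) = 0.
Combined Grundy value = 0 ⊕ 0 = 0.

0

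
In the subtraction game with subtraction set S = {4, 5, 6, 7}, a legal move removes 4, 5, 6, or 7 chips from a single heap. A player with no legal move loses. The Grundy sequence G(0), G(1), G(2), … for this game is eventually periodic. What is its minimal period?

G(0) = 0
G(1) = mex{} = 0
G(2) = mex{} = 0
G(3) = mex{} = 0
G(4) = mex{0} = 1
G(5) = mex{0,0} = 1
G(6) = mex{0,0,0} = 1
G(7) = mex{0,0,0,0} = 1
G(8) = mex{1,0,0,0} = 2
G(9) = mex{1,1,0,0} = 2
G(10) = mex{1,1,1,0} = 2
G(11) = mex{1,1,1,1} = 0
G(12) = mex{2,1,1,1} = 0
G(13) = mex{2,2,1,1} = 0
G(14) = mex{2,2,2,1} = 0
G(15) = mex{0,2,2,2} = 1
G(16) = mex{0,0,2,2} = 1
G(17) = mex{0,0,0,2} = 1
G(18) = mex{0,0,0,0} = 1
G(19) = mex{1,0,0,0} = 2
G(20) = mex{1,1,0,0} = 2
G(21) = mex{1,1,1,0} = 2
G(22) = mex{1,1,1,1} = 0
G(23) = mex{2,1,1,1} = 0
G(n+11) = G(n) holds for n = 0,…,6 (a full window of length max(S) = 7), so the sequence is purely periodic with period 11.

11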